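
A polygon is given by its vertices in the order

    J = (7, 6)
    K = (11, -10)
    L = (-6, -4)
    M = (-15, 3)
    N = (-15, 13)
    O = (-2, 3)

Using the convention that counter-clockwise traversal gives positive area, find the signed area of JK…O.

-260

Apply the shoelace formula: 2A = Σ (x_i·y_{i+1} − x_{i+1}·y_i), indices taken mod 6.
Cross-terms: -136, -104, -78, -150, -19, -33  ⇒  Σ = -520
Signed area = Σ/2 = -260 (negative ⇒ clockwise traversal).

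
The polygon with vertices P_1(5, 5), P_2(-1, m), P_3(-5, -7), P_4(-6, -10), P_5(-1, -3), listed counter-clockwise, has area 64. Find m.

Write out the shoelace sum; only the two edges meeting at P_2 involve m:
2·Area = [(5·m − (-1)·5) + ((-1)·(-7) − (-5)·m)] + 26
       = 10·m + 38 = 128
⇒ m = 9.

9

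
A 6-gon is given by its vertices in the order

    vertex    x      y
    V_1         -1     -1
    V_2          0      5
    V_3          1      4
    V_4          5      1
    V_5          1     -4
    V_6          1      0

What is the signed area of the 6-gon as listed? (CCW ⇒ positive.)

-23.5

V_1→V_2: (-1)(5) − (0)(-1) = -5
V_2→V_3: (0)(4) − (1)(5) = -5
V_3→V_4: (1)(1) − (5)(4) = -19
V_4→V_5: (5)(-4) − (1)(1) = -21
V_5→V_6: (1)(0) − (1)(-4) = 4
V_6→V_1: (1)(-1) − (-1)(0) = -1
Σ = -47
Signed area = Σ/2 = -23.5 (negative ⇒ clockwise traversal).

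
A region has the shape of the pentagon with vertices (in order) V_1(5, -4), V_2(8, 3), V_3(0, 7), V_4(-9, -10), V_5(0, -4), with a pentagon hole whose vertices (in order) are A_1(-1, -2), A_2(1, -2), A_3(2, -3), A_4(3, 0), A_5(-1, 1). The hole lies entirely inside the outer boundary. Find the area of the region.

Outer boundary:
V_1→V_2: (5)(3) − (8)(-4) = 47
V_2→V_3: (8)(7) − (0)(3) = 56
V_3→V_4: (0)(-10) − (-9)(7) = 63
V_4→V_5: (-9)(-4) − (0)(-10) = 36
V_5→V_1: (0)(-4) − (5)(-4) = 20
Σ = 222
Area = |Σ|/2 = 111.
Hole:
A_1→A_2: (-1)(-2) − (1)(-2) = 4
A_2→A_3: (1)(-3) − (2)(-2) = 1
A_3→A_4: (2)(0) − (3)(-3) = 9
A_4→A_5: (3)(1) − (-1)(0) = 3
A_5→A_1: (-1)(-2) − (-1)(1) = 3
Σ = 20
Area = |Σ|/2 = 10.
Net area = 111 − 10 = 101.

101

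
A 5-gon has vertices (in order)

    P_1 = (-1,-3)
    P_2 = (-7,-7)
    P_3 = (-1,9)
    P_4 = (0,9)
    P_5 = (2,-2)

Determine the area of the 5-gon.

59.5

Cross-terms: -14, -70, -9, -18, -8  ⇒  Σ = -119
Area = |Σ|/2 = 59.5.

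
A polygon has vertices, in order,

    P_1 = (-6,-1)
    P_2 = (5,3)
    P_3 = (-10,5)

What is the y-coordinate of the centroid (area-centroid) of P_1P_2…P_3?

Apply the shoelace formula. First the cross-terms c_i = x_i·y_{i+1} − x_{i+1}·y_i:
  -13, 55, 40  ⇒  2A = 82, A = 41.
Then Σ (y_i + y_{i+1})·c_i = 574, so ȳ = 574 / (6·41) = 7/3.

7/3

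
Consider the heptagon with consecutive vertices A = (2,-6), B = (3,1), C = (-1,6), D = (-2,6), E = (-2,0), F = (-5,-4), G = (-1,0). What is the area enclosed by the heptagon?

Apply the surveyor's formula: 2A = Σ (x_i·y_{i+1} − x_{i+1}·y_i), indices taken mod 7.
Σ = (20) + (19) + (6) + (12) + (8) + (-4) + (6) = 67
Area = |Σ|/2 = 33.5.

33.5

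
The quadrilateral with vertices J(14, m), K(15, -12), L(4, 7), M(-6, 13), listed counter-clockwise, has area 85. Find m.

The doubled signed area Σ (x_i y_{i+1} − x_{i+1} y_i) is linear in m.
With m=0 it equals -103; the coefficient of m is -21 (from the two edges through J).
So -21·m + -103 = 2·85 = 170 ⇒ m = -13.

-13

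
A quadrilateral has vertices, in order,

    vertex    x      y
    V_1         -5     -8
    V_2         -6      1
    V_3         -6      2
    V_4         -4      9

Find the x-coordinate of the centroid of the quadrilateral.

Apply the shoelace (surveyor's) formula. First the cross-terms c_i = x_i·y_{i+1} − x_{i+1}·y_i:
  -53, -6, -46, 77  ⇒  2A = -28, A = -14.
Then Σ (x_i + x_{i+1})·c_i = 422, so x̄ = 422 / (6·(-14)) = -211/42.

-211/42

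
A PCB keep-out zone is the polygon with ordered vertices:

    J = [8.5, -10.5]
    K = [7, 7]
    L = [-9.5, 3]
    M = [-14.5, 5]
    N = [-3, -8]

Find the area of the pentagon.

223.5

Σ = (133) + (87.5) + (-4) + (131) + (99.5) = 447
Area = |Σ|/2 = 223.5.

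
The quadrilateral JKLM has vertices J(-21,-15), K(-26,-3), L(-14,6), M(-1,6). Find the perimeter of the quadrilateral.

|JK| = √((-5)² + (12)²) = √169 = 13
|KL| = √((12)² + (9)²) = √225 = 15
|LM| = √((13)² + (0)²) = √169 = 13
|MJ| = √((-20)² + (-21)²) = √841 = 29
Perimeter = 13 + 15 + 13 + 29 = 70.

70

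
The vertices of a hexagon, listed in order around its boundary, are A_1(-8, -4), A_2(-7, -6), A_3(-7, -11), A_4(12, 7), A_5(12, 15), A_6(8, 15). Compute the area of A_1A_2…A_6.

A_1→A_2: (-8)(-6) − (-7)(-4) = 20
A_2→A_3: (-7)(-11) − (-7)(-6) = 35
A_3→A_4: (-7)(7) − (12)(-11) = 83
A_4→A_5: (12)(15) − (12)(7) = 96
A_5→A_6: (12)(15) − (8)(15) = 60
A_6→A_1: (8)(-4) − (-8)(15) = 88
Σ = 382
Area = |Σ|/2 = 191.

191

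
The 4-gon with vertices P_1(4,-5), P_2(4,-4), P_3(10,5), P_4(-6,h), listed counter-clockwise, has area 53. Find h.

-3

Write out the shoelace sum; only the two edges meeting at P_4 involve h:
2·Area = [(10·h − (-6)·5) + ((-6)·(-5) − 4·h)] + 64
       = 6·h + 124 = 106
⇒ h = -3.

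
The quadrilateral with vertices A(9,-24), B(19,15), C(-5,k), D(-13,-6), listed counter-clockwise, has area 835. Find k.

19

The doubled signed area Σ (x_i y_{i+1} − x_{i+1} y_i) is linear in k.
With k=0 it equals 1062; the coefficient of k is 32 (from the two edges through C).
So 32·k + 1062 = 2·835 = 1670 ⇒ k = 19.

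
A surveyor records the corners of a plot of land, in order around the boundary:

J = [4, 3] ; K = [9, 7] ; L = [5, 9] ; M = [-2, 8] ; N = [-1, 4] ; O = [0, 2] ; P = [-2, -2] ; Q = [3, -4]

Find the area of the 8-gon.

J→K: (4)(7) − (9)(3) = 1
K→L: (9)(9) − (5)(7) = 46
L→M: (5)(8) − (-2)(9) = 58
M→N: (-2)(4) − (-1)(8) = 0
N→O: (-1)(2) − (0)(4) = -2
O→P: (0)(-2) − (-2)(2) = 4
P→Q: (-2)(-4) − (3)(-2) = 14
Q→J: (3)(3) − (4)(-4) = 25
Σ = 146
Area = |Σ|/2 = 73.

73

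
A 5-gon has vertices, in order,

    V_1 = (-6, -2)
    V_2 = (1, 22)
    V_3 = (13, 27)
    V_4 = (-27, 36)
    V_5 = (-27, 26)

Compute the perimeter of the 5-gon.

|V_1V_2| = √((7)² + (24)²) = √625 = 25
|V_2V_3| = √((12)² + (5)²) = √169 = 13
|V_3V_4| = √((-40)² + (9)²) = √1681 = 41
|V_4V_5| = √((0)² + (-10)²) = √100 = 10
|V_5V_1| = √((21)² + (-28)²) = √1225 = 35
Perimeter = 25 + 13 + 41 + 10 + 35 = 124.

124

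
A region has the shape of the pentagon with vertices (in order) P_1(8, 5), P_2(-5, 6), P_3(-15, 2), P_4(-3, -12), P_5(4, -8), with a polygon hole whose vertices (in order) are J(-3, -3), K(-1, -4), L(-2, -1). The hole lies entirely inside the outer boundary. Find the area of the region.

Outer boundary:
Apply the surveyor's formula: 2A = Σ (x_i·y_{i+1} − x_{i+1}·y_i), indices taken mod 5.
Cross-terms: 73, 80, 186, 72, 84  ⇒  Σ = 495
Area = |Σ|/2 = 247.5.
Hole:
J→K: (-3)(-4) − (-1)(-3) = 9
K→L: (-1)(-1) − (-2)(-4) = -7
L→J: (-2)(-3) − (-3)(-1) = 3
Σ = 5
Area = |Σ|/2 = 2.5.
Net area = 247.5 − 2.5 = 245.

245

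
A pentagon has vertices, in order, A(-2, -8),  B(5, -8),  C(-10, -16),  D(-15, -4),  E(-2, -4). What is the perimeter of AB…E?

|AB| = √((7)² + (0)²) = √49 = 7
|BC| = √((-15)² + (-8)²) = √289 = 17
|CD| = √((-5)² + (12)²) = √169 = 13
|DE| = √((13)² + (0)²) = √169 = 13
|EA| = √((0)² + (-4)²) = √16 = 4
Perimeter = 7 + 17 + 13 + 13 + 4 = 54.

54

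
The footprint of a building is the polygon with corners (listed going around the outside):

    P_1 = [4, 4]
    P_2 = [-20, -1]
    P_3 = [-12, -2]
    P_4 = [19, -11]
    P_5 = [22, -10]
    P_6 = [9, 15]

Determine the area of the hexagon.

361

Apply the shoelace (surveyor's) formula: 2A = Σ (x_i·y_{i+1} − x_{i+1}·y_i), indices taken mod 6.
Σ = (76) + (28) + (170) + (52) + (420) + (-24) = 722
Area = |Σ|/2 = 361.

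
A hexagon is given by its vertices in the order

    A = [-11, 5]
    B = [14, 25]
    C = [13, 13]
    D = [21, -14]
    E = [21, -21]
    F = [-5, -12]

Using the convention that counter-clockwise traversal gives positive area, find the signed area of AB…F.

A→B: (-11)(25) − (14)(5) = -345
B→C: (14)(13) − (13)(25) = -143
C→D: (13)(-14) − (21)(13) = -455
D→E: (21)(-21) − (21)(-14) = -147
E→F: (21)(-12) − (-5)(-21) = -357
F→A: (-5)(5) − (-11)(-12) = -157
Σ = -1604
Signed area = Σ/2 = -802 (negative ⇒ clockwise traversal).

-802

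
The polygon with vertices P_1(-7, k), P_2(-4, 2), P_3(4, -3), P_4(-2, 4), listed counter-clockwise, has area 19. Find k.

The doubled signed area Σ (x_i y_{i+1} − x_{i+1} y_i) is linear in k.
With k=0 it equals 28; the coefficient of k is 2 (from the two edges through P_1).
So 2·k + 28 = 2·19 = 38 ⇒ k = 5.

5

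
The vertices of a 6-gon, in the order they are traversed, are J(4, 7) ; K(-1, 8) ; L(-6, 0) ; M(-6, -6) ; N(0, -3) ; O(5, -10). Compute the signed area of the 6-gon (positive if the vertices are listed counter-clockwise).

Apply Gauss's area formula: 2A = Σ (x_i·y_{i+1} − x_{i+1}·y_i), indices taken mod 6.
Σ = (39) + (48) + (36) + (18) + (15) + (75) = 231
Signed area = Σ/2 = 115.5 (positive ⇒ counter-clockwise traversal).

115.5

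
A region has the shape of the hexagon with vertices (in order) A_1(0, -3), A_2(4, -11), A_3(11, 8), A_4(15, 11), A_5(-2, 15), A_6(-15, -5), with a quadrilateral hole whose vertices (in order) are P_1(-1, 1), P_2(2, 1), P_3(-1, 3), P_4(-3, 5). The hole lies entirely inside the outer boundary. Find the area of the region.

Outer boundary:
Apply the shoelace formula: 2A = Σ (x_i·y_{i+1} − x_{i+1}·y_i), indices taken mod 6.
A_1→A_2: (0)(-11) − (4)(-3) = 12
A_2→A_3: (4)(8) − (11)(-11) = 153
A_3→A_4: (11)(11) − (15)(8) = 1
A_4→A_5: (15)(15) − (-2)(11) = 247
A_5→A_6: (-2)(-5) − (-15)(15) = 235
A_6→A_1: (-15)(-3) − (0)(-5) = 45
Σ = 693
Area = |Σ|/2 = 346.5.
Hole:
Σ = (-3) + (7) + (4) + (2) = 10
Area = |Σ|/2 = 5.
Net area = 346.5 − 5 = 341.5.

341.5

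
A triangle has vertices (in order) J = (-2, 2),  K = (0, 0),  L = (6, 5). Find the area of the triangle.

Σ = (0) + (0) + (22) = 22
Area = |Σ|/2 = 11.

11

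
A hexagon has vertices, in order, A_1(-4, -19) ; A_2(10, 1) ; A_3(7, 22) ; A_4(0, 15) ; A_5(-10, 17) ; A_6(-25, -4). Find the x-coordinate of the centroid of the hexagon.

-1423/263

Apply the shoelace (surveyor's) formula. First the cross-terms c_i = x_i·y_{i+1} − x_{i+1}·y_i:
  186, 213, 105, 150, 465, 459  ⇒  2A = 1578, A = 789.
Then Σ (x_i + x_{i+1})·c_i = -25614, so x̄ = -25614 / (6·789) = -1423/263.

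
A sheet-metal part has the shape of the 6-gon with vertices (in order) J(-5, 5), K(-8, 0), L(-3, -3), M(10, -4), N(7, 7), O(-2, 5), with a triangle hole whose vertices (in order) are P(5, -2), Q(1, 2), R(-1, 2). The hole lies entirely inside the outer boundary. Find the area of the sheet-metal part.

130

Outer boundary:
Apply the surveyor's formula: 2A = Σ (x_i·y_{i+1} − x_{i+1}·y_i), indices taken mod 6.
Σ = (40) + (24) + (42) + (98) + (49) + (15) = 268
Area = |Σ|/2 = 134.
Hole:
Σ = (12) + (4) + (-8) = 8
Area = |Σ|/2 = 4.
Net area = 134 − 4 = 130.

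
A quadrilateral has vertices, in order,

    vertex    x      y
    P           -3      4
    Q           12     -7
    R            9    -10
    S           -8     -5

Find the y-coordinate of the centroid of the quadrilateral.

Apply the surveyor's formula. First the cross-terms c_i = x_i·y_{i+1} − x_{i+1}·y_i:
  -27, -57, -125, -47  ⇒  2A = -256, A = -128.
Then Σ (y_i + y_{i+1})·c_i = 2972, so ȳ = 2972 / (6·(-128)) = -743/192.

-743/192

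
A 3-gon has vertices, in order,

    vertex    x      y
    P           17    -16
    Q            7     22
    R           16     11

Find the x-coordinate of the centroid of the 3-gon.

Apply the surveyor's formula. First the cross-terms c_i = x_i·y_{i+1} − x_{i+1}·y_i:
  486, -275, -443  ⇒  2A = -232, A = -116.
Then Σ (x_i + x_{i+1})·c_i = -9280, so x̄ = -9280 / (6·(-116)) = 40/3.

40/3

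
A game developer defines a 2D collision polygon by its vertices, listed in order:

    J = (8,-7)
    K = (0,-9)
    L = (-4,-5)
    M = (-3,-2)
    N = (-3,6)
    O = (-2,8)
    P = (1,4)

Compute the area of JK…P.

J→K: (8)(-9) − (0)(-7) = -72
K→L: (0)(-5) − (-4)(-9) = -36
L→M: (-4)(-2) − (-3)(-5) = -7
M→N: (-3)(6) − (-3)(-2) = -24
N→O: (-3)(8) − (-2)(6) = -12
O→P: (-2)(4) − (1)(8) = -16
P→J: (1)(-7) − (8)(4) = -39
Σ = -206
Area = |Σ|/2 = 103.

103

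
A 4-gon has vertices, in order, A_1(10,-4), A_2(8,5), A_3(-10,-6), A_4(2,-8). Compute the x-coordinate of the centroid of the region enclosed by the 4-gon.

200/93

Apply the surveyor's formula. First the cross-terms c_i = x_i·y_{i+1} − x_{i+1}·y_i:
  82, 2, 92, 72  ⇒  2A = 248, A = 124.
Then Σ (x_i + x_{i+1})·c_i = 1600, so x̄ = 1600 / (6·124) = 200/93.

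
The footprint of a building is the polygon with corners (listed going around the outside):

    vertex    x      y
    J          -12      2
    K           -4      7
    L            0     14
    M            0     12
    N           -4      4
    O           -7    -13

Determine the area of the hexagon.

Apply Gauss's area formula: 2A = Σ (x_i·y_{i+1} − x_{i+1}·y_i), indices taken mod 6.
Σ = (-76) + (-56) + (0) + (48) + (80) + (-170) = -174
Area = |Σ|/2 = 87.

87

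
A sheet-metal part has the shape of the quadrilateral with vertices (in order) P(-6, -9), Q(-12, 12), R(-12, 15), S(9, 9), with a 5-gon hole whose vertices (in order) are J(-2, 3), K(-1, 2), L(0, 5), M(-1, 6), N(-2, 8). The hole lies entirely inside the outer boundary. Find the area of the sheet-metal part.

Outer boundary:
Apply the shoelace formula: 2A = Σ (x_i·y_{i+1} − x_{i+1}·y_i), indices taken mod 4.
Σ = (-180) + (-36) + (-243) + (-27) = -486
Area = |Σ|/2 = 243.
Hole:
J→K: (-2)(2) − (-1)(3) = -1
K→L: (-1)(5) − (0)(2) = -5
L→M: (0)(6) − (-1)(5) = 5
M→N: (-1)(8) − (-2)(6) = 4
N→J: (-2)(3) − (-2)(8) = 10
Σ = 13
Area = |Σ|/2 = 6.5.
Net area = 243 − 6.5 = 236.5.

236.5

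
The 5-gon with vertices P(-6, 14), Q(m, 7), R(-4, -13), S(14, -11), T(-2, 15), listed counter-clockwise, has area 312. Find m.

The doubled signed area Σ (x_i y_{i+1} − x_{i+1} y_i) is linear in m.
With m=0 it equals 462; the coefficient of m is -27 (from the two edges through Q).
So -27·m + 462 = 2·312 = 624 ⇒ m = -6.

-6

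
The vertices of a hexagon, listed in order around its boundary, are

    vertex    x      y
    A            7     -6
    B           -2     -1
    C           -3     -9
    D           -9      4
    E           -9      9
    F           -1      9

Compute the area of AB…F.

135.5

Apply the surveyor's formula: 2A = Σ (x_i·y_{i+1} − x_{i+1}·y_i), indices taken mod 6.
Σ = (-19) + (15) + (-93) + (-45) + (-72) + (-57) = -271
Area = |Σ|/2 = 135.5.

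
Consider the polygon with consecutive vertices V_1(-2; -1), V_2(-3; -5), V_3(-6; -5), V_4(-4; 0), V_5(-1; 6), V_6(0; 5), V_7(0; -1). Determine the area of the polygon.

29.5

Apply the shoelace (surveyor's) formula: 2A = Σ (x_i·y_{i+1} − x_{i+1}·y_i), indices taken mod 7.
Σ = (7) + (-15) + (-20) + (-24) + (-5) + (0) + (-2) = -59
Area = |Σ|/2 = 29.5.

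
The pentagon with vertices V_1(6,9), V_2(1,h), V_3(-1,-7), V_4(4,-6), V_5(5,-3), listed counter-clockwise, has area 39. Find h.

-3

The doubled signed area Σ (x_i y_{i+1} − x_{i+1} y_i) is linear in h.
With h=0 it equals 99; the coefficient of h is 7 (from the two edges through V_2).
So 7·h + 99 = 2·39 = 78 ⇒ h = -3.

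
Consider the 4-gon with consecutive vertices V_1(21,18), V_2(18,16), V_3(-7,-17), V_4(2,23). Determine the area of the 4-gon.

Apply the shoelace formula: 2A = Σ (x_i·y_{i+1} − x_{i+1}·y_i), indices taken mod 4.
Σ = (12) + (-194) + (-127) + (-447) = -756
Area = |Σ|/2 = 378.

378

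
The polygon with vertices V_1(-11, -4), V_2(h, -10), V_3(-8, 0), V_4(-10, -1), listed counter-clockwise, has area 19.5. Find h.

Write out the shoelace sum; only the two edges meeting at V_2 involve h:
2·Area = [((-11)·(-10) − h·(-4)) + (h·0 − (-8)·(-10))] + 37
       = 4·h + 67 = 39
⇒ h = -7.

-7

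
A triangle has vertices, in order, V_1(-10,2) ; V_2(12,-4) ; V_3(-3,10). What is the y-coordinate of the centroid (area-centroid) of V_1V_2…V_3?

8/3

Apply the surveyor's formula. First the cross-terms c_i = x_i·y_{i+1} − x_{i+1}·y_i:
  16, 108, 94  ⇒  2A = 218, A = 109.
Then Σ (y_i + y_{i+1})·c_i = 1744, so ȳ = 1744 / (6·109) = 8/3.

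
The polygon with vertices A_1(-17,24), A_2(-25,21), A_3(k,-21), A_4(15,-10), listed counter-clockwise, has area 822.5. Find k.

-12

The doubled signed area Σ (x_i y_{i+1} − x_{i+1} y_i) is linear in k.
With k=0 it equals 1273; the coefficient of k is -31 (from the two edges through A_3).
So -31·k + 1273 = 2·822.5 = 1645 ⇒ k = -12.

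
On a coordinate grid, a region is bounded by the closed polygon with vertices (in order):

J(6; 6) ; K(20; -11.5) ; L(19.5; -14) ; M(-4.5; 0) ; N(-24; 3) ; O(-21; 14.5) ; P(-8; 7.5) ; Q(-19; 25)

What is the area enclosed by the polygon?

484.625

J→K: (6)(-11.5) − (20)(6) = -189
K→L: (20)(-14) − (19.5)(-11.5) = -55.75
L→M: (19.5)(0) − (-4.5)(-14) = -63
M→N: (-4.5)(3) − (-24)(0) = -13.5
N→O: (-24)(14.5) − (-21)(3) = -285
O→P: (-21)(7.5) − (-8)(14.5) = -41.5
P→Q: (-8)(25) − (-19)(7.5) = -57.5
Q→J: (-19)(6) − (6)(25) = -264
Σ = -969.25
Area = |Σ|/2 = 484.625.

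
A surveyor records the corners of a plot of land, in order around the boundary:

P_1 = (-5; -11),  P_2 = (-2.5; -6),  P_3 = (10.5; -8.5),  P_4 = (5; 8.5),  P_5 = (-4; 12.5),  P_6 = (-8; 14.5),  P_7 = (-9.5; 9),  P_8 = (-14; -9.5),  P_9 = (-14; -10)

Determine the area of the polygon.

375

Cross-terms: 2.5, 84.25, 131.75, 96.5, 42, 65.75, 216.25, 7, 104  ⇒  Σ = 750
Area = |Σ|/2 = 375.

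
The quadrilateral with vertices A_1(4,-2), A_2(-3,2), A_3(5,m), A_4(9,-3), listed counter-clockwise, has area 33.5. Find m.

The doubled signed area Σ (x_i y_{i+1} − x_{i+1} y_i) is linear in m.
With m=0 it equals -29; the coefficient of m is -12 (from the two edges through A_3).
So -12·m + -29 = 2·33.5 = 67 ⇒ m = -8.

-8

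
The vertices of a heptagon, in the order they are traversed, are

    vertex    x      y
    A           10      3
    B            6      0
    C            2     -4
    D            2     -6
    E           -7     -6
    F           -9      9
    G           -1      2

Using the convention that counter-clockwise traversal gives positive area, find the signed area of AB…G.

Σ = (-18) + (-24) + (-4) + (-54) + (-117) + (-9) + (-23) = -249
Signed area = Σ/2 = -124.5 (negative ⇒ clockwise traversal).

-124.5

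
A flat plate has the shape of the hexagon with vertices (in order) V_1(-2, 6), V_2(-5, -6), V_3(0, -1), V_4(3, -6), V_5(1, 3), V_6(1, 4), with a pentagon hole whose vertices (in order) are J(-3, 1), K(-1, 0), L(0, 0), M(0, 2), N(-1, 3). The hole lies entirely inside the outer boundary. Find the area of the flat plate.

34.5

Outer boundary:
Apply the shoelace (surveyor's) formula: 2A = Σ (x_i·y_{i+1} − x_{i+1}·y_i), indices taken mod 6.
Cross-terms: 42, 5, 3, 15, 1, 14  ⇒  Σ = 80
Area = |Σ|/2 = 40.
Hole:
Apply Gauss's area formula: 2A = Σ (x_i·y_{i+1} − x_{i+1}·y_i), indices taken mod 5.
Cross-terms: 1, 0, 0, 2, 8  ⇒  Σ = 11
Area = |Σ|/2 = 5.5.
Net area = 40 − 5.5 = 34.5.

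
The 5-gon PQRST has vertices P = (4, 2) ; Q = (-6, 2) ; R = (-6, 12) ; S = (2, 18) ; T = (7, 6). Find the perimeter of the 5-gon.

48

|PQ| = √((-10)² + (0)²) = √100 = 10
|QR| = √((0)² + (10)²) = √100 = 10
|RS| = √((8)² + (6)²) = √100 = 10
|ST| = √((5)² + (-12)²) = √169 = 13
|TP| = √((-3)² + (-4)²) = √25 = 5
Perimeter = 10 + 10 + 10 + 13 + 5 = 48.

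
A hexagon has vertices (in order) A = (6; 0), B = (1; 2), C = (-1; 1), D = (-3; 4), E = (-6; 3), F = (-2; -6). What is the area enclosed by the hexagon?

53.5

Apply the shoelace (surveyor's) formula: 2A = Σ (x_i·y_{i+1} − x_{i+1}·y_i), indices taken mod 6.
Σ = (12) + (3) + (-1) + (15) + (42) + (36) = 107
Area = |Σ|/2 = 53.5.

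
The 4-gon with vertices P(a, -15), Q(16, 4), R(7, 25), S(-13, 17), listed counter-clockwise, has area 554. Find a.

Write out the shoelace sum; only the two edges meeting at P involve a:
2·Area = [((-13)·(-15) − a·17) + (a·4 − 16·(-15))] + 816
       = -13·a + 1251 = 1108
⇒ a = 11.

11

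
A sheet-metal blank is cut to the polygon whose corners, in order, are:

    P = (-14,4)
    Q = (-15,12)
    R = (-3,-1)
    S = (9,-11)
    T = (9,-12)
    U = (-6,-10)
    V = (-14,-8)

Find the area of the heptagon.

223

Apply Gauss's area formula: 2A = Σ (x_i·y_{i+1} − x_{i+1}·y_i), indices taken mod 7.
Σ = (-108) + (51) + (42) + (-9) + (-162) + (-92) + (-168) = -446
Area = |Σ|/2 = 223.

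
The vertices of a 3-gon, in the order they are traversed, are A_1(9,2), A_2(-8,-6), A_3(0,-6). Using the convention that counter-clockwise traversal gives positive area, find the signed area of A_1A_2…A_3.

32

Apply the shoelace (surveyor's) formula: 2A = Σ (x_i·y_{i+1} − x_{i+1}·y_i), indices taken mod 3.
A_1→A_2: (9)(-6) − (-8)(2) = -38
A_2→A_3: (-8)(-6) − (0)(-6) = 48
A_3→A_1: (0)(2) − (9)(-6) = 54
Σ = 64
Signed area = Σ/2 = 32 (positive ⇒ counter-clockwise traversal).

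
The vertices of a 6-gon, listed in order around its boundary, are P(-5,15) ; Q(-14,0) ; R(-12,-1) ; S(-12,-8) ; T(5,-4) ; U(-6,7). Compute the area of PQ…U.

Apply the surveyor's formula: 2A = Σ (x_i·y_{i+1} − x_{i+1}·y_i), indices taken mod 6.
Cross-terms: 210, 14, 84, 88, 11, -55  ⇒  Σ = 352
Area = |Σ|/2 = 176.

176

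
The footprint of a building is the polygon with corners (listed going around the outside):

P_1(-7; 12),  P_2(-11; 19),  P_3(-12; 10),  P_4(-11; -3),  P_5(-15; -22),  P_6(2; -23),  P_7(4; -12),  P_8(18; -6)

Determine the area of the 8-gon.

641.5

Σ = (-1) + (118) + (146) + (197) + (389) + (68) + (192) + (174) = 1283
Area = |Σ|/2 = 641.5.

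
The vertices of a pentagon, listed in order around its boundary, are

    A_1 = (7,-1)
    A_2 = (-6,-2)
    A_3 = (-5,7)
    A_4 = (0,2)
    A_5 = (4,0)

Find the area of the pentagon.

Apply the shoelace (surveyor's) formula: 2A = Σ (x_i·y_{i+1} − x_{i+1}·y_i), indices taken mod 5.
Cross-terms: -20, -52, -10, -8, -4  ⇒  Σ = -94
Area = |Σ|/2 = 47.

47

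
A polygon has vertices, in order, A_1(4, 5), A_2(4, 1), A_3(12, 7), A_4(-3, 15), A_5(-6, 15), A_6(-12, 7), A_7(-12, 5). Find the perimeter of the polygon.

|A_1A_2| = √((0)² + (-4)²) = √16 = 4
|A_2A_3| = √((8)² + (6)²) = √100 = 10
|A_3A_4| = √((-15)² + (8)²) = √289 = 17
|A_4A_5| = √((-3)² + (0)²) = √9 = 3
|A_5A_6| = √((-6)² + (-8)²) = √100 = 10
|A_6A_7| = √((0)² + (-2)²) = √4 = 2
|A_7A_1| = √((16)² + (0)²) = √256 = 16
Perimeter = 4 + 10 + 17 + 3 + 10 + 2 + 16 = 62.

62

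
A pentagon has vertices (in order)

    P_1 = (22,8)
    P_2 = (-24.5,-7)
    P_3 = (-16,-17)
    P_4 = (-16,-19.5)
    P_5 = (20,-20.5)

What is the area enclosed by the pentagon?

857.75

P_1→P_2: (22)(-7) − (-24.5)(8) = 42
P_2→P_3: (-24.5)(-17) − (-16)(-7) = 304.5
P_3→P_4: (-16)(-19.5) − (-16)(-17) = 40
P_4→P_5: (-16)(-20.5) − (20)(-19.5) = 718
P_5→P_1: (20)(8) − (22)(-20.5) = 611
Σ = 1715.5
Area = |Σ|/2 = 857.75.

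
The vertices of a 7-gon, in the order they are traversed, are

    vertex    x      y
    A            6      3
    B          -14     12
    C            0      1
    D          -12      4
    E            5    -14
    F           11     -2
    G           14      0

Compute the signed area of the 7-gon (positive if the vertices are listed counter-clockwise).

237

Cross-terms: 114, -14, 12, 148, 144, 28, 42  ⇒  Σ = 474
Signed area = Σ/2 = 237 (positive ⇒ counter-clockwise traversal).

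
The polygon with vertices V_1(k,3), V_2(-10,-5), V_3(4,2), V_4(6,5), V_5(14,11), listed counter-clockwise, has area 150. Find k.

-14

Write out the shoelace sum; only the two edges meeting at V_1 involve k:
2·Area = [(14·3 − k·11) + (k·(-5) − (-10)·3)] + 4
       = -16·k + 76 = 300
⇒ k = -14.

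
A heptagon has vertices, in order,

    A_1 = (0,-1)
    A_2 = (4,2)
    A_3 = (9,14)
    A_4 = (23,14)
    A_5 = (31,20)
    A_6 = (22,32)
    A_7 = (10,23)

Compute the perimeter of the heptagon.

|A_1A_2| = √((4)² + (3)²) = √25 = 5
|A_2A_3| = √((5)² + (12)²) = √169 = 13
|A_3A_4| = √((14)² + (0)²) = √196 = 14
|A_4A_5| = √((8)² + (6)²) = √100 = 10
|A_5A_6| = √((-9)² + (12)²) = √225 = 15
|A_6A_7| = √((-12)² + (-9)²) = √225 = 15
|A_7A_1| = √((-10)² + (-24)²) = √676 = 26
Perimeter = 5 + 13 + 14 + 10 + 15 + 15 + 26 = 98.

98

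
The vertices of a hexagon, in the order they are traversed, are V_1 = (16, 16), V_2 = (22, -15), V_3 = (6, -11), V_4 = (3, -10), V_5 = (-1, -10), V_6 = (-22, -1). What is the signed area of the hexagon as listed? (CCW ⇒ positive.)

-683

V_1→V_2: (16)(-15) − (22)(16) = -592
V_2→V_3: (22)(-11) − (6)(-15) = -152
V_3→V_4: (6)(-10) − (3)(-11) = -27
V_4→V_5: (3)(-10) − (-1)(-10) = -40
V_5→V_6: (-1)(-1) − (-22)(-10) = -219
V_6→V_1: (-22)(16) − (16)(-1) = -336
Σ = -1366
Signed area = Σ/2 = -683 (negative ⇒ clockwise traversal).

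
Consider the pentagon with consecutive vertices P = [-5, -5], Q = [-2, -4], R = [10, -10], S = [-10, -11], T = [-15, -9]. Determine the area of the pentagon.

Apply Gauss's area formula: 2A = Σ (x_i·y_{i+1} − x_{i+1}·y_i), indices taken mod 5.
P→Q: (-5)(-4) − (-2)(-5) = 10
Q→R: (-2)(-10) − (10)(-4) = 60
R→S: (10)(-11) − (-10)(-10) = -210
S→T: (-10)(-9) − (-15)(-11) = -75
T→P: (-15)(-5) − (-5)(-9) = 30
Σ = -185
Area = |Σ|/2 = 92.5.

92.5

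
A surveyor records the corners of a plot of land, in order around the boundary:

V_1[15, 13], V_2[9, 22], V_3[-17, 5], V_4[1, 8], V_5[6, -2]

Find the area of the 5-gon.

Apply Gauss's area formula: 2A = Σ (x_i·y_{i+1} − x_{i+1}·y_i), indices taken mod 5.
Σ = (213) + (419) + (-141) + (-50) + (108) = 549
Area = |Σ|/2 = 274.5.

274.5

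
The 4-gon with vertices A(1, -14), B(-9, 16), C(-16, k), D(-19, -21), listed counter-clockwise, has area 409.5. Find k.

The doubled signed area Σ (x_i y_{i+1} − x_{i+1} y_i) is linear in k.
With k=0 it equals 769; the coefficient of k is 10 (from the two edges through C).
So 10·k + 769 = 2·409.5 = 819 ⇒ k = 5.

5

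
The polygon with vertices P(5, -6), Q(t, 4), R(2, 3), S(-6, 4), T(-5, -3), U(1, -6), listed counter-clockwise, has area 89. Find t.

5

The doubled signed area Σ (x_i y_{i+1} − x_{i+1} y_i) is linear in t.
With t=0 it equals 133; the coefficient of t is 9 (from the two edges through Q).
So 9·t + 133 = 2·89 = 178 ⇒ t = 5.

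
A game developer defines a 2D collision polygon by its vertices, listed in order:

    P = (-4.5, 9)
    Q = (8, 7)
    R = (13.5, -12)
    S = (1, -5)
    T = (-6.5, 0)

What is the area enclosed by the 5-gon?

Apply Gauss's area formula: 2A = Σ (x_i·y_{i+1} − x_{i+1}·y_i), indices taken mod 5.
Σ = (-103.5) + (-190.5) + (-55.5) + (-32.5) + (-58.5) = -440.5
Area = |Σ|/2 = 220.25.

220.25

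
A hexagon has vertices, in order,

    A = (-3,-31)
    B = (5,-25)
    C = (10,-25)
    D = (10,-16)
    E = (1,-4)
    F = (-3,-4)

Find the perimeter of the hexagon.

|AB| = √((8)² + (6)²) = √100 = 10
|BC| = √((5)² + (0)²) = √25 = 5
|CD| = √((0)² + (9)²) = √81 = 9
|DE| = √((-9)² + (12)²) = √225 = 15
|EF| = √((-4)² + (0)²) = √16 = 4
|FA| = √((0)² + (-27)²) = √729 = 27
Perimeter = 10 + 5 + 9 + 15 + 4 + 27 = 70.

70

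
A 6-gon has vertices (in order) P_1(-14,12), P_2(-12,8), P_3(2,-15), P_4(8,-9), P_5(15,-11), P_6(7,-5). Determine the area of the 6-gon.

180.5

Apply Gauss's area formula: 2A = Σ (x_i·y_{i+1} − x_{i+1}·y_i), indices taken mod 6.
Σ = (32) + (164) + (102) + (47) + (2) + (14) = 361
Area = |Σ|/2 = 180.5.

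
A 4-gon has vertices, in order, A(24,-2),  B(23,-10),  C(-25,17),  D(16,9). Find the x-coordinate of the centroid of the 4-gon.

Apply the shoelace (surveyor's) formula. First the cross-terms c_i = x_i·y_{i+1} − x_{i+1}·y_i:
  -194, 141, -497, -248  ⇒  2A = -798, A = -399.
Then Σ (x_i + x_{i+1})·c_i = -14847, so x̄ = -14847 / (6·(-399)) = 707/114.

707/114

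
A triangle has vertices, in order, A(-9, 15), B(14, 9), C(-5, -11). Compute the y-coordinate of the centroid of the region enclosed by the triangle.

13/3

Apply Gauss's area formula. First the cross-terms c_i = x_i·y_{i+1} − x_{i+1}·y_i:
  -291, -109, -174  ⇒  2A = -574, A = -287.
Then Σ (y_i + y_{i+1})·c_i = -7462, so ȳ = -7462 / (6·(-287)) = 13/3.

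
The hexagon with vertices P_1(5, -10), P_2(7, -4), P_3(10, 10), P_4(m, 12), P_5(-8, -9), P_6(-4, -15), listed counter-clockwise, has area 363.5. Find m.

-8

Write out the shoelace sum; only the two edges meeting at P_4 involve m:
2·Area = [(10·12 − m·10) + (m·(-9) − (-8)·12)] + 359
       = -19·m + 575 = 727
⇒ m = -8.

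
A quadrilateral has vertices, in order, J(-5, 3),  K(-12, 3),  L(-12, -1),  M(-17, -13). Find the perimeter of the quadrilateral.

|JK| = √((-7)² + (0)²) = √49 = 7
|KL| = √((0)² + (-4)²) = √16 = 4
|LM| = √((-5)² + (-12)²) = √169 = 13
|MJ| = √((12)² + (16)²) = √400 = 20
Perimeter = 7 + 4 + 13 + 20 = 44.

44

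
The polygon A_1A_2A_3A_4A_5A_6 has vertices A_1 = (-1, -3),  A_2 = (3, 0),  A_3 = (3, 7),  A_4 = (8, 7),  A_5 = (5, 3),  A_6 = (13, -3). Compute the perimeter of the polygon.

|A_1A_2| = √((4)² + (3)²) = √25 = 5
|A_2A_3| = √((0)² + (7)²) = √49 = 7
|A_3A_4| = √((5)² + (0)²) = √25 = 5
|A_4A_5| = √((-3)² + (-4)²) = √25 = 5
|A_5A_6| = √((8)² + (-6)²) = √100 = 10
|A_6A_1| = √((-14)² + (0)²) = √196 = 14
Perimeter = 5 + 7 + 5 + 5 + 10 + 14 = 46.

46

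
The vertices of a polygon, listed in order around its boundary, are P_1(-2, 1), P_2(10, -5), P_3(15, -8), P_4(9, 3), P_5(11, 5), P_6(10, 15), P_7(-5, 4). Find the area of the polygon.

Apply the surveyor's formula: 2A = Σ (x_i·y_{i+1} − x_{i+1}·y_i), indices taken mod 7.
P_1→P_2: (-2)(-5) − (10)(1) = 0
P_2→P_3: (10)(-8) − (15)(-5) = -5
P_3→P_4: (15)(3) − (9)(-8) = 117
P_4→P_5: (9)(5) − (11)(3) = 12
P_5→P_6: (11)(15) − (10)(5) = 115
P_6→P_7: (10)(4) − (-5)(15) = 115
P_7→P_1: (-5)(1) − (-2)(4) = 3
Σ = 357
Area = |Σ|/2 = 178.5.

178.5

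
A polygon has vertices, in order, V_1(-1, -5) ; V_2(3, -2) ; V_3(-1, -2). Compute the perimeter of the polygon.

12

|V_1V_2| = √((4)² + (3)²) = √25 = 5
|V_2V_3| = √((-4)² + (0)²) = √16 = 4
|V_3V_1| = √((0)² + (-3)²) = √9 = 3
Perimeter = 5 + 4 + 3 = 12.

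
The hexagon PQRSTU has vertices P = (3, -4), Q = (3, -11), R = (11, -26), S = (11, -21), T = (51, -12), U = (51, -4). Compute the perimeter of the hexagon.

|PQ| = √((0)² + (-7)²) = √49 = 7
|QR| = √((8)² + (-15)²) = √289 = 17
|RS| = √((0)² + (5)²) = √25 = 5
|ST| = √((40)² + (9)²) = √1681 = 41
|TU| = √((0)² + (8)²) = √64 = 8
|UP| = √((-48)² + (0)²) = √2304 = 48
Perimeter = 7 + 17 + 5 + 41 + 8 + 48 = 126.

126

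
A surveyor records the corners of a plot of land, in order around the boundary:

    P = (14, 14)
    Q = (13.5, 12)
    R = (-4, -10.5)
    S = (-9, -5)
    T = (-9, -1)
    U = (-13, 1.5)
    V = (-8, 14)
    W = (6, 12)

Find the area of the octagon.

342.875

Apply Gauss's area formula: 2A = Σ (x_i·y_{i+1} − x_{i+1}·y_i), indices taken mod 8.
Σ = (-21) + (-93.75) + (-74.5) + (-36) + (-26.5) + (-170) + (-180) + (-84) = -685.75
Area = |Σ|/2 = 342.875.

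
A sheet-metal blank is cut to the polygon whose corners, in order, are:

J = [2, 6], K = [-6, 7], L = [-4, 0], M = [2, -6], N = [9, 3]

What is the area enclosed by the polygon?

Apply the shoelace (surveyor's) formula: 2A = Σ (x_i·y_{i+1} − x_{i+1}·y_i), indices taken mod 5.
Cross-terms: 50, 28, 24, 60, 48  ⇒  Σ = 210
Area = |Σ|/2 = 105.

105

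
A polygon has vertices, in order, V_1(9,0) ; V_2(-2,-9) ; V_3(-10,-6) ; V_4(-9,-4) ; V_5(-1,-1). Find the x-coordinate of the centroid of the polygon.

Apply the shoelace formula. First the cross-terms c_i = x_i·y_{i+1} − x_{i+1}·y_i:
  -81, -78, -14, 5, 9  ⇒  2A = -159, A = -79.5.
Then Σ (x_i + x_{i+1})·c_i = 657, so x̄ = 657 / (6·(-79.5)) = -73/53.

-73/53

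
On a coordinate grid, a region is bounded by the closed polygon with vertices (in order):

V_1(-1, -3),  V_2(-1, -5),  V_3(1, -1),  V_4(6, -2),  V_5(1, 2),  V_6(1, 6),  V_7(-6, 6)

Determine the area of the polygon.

Apply the shoelace (surveyor's) formula: 2A = Σ (x_i·y_{i+1} − x_{i+1}·y_i), indices taken mod 7.
Σ = (2) + (6) + (4) + (14) + (4) + (42) + (24) = 96
Area = |Σ|/2 = 48.

48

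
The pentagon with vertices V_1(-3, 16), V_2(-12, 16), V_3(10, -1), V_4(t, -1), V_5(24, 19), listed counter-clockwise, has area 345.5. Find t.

12

Write out the shoelace sum; only the two edges meeting at V_4 involve t:
2·Area = [(10·(-1) − t·(-1)) + (t·19 − 24·(-1))] + 437
       = 20·t + 451 = 691
⇒ t = 12.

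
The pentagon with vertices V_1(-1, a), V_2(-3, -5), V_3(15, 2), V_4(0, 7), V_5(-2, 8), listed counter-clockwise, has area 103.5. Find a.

Write out the shoelace sum; only the two edges meeting at V_1 involve a:
2·Area = [((-2)·a − (-1)·8) + ((-1)·(-5) − (-3)·a)] + 188
       = 1·a + 201 = 207
⇒ a = 6.

6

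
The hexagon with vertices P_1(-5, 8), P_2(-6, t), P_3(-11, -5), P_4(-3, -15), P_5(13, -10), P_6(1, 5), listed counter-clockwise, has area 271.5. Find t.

Write out the shoelace sum; only the two edges meeting at P_2 involve t:
2·Area = [((-5)·t − (-6)·8) + ((-6)·(-5) − (-11)·t)] + 483
       = 6·t + 561 = 543
⇒ t = -3.

-3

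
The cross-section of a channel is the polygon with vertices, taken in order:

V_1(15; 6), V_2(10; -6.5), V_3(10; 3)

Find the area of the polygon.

23.75

V_1→V_2: (15)(-6.5) − (10)(6) = -157.5
V_2→V_3: (10)(3) − (10)(-6.5) = 95
V_3→V_1: (10)(6) − (15)(3) = 15
Σ = -47.5
Area = |Σ|/2 = 23.75.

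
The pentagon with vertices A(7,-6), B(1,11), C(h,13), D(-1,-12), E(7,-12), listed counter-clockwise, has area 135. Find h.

Write out the shoelace sum; only the two edges meeting at C involve h:
2·Area = [(1·13 − h·11) + (h·(-12) − (-1)·13)] + 221
       = -23·h + 247 = 270
⇒ h = -1.

-1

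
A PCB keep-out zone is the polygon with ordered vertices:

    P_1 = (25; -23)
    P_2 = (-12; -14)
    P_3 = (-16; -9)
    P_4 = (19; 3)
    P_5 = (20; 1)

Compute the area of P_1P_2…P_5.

Apply the surveyor's formula: 2A = Σ (x_i·y_{i+1} − x_{i+1}·y_i), indices taken mod 5.
Cross-terms: -626, -116, 123, -41, -485  ⇒  Σ = -1145
Area = |Σ|/2 = 572.5.

572.5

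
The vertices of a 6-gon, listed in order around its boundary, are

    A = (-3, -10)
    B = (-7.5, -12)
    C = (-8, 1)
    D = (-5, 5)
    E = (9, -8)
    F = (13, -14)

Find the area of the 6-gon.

188.25

Σ = (-39) + (-103.5) + (-35) + (-5) + (-22) + (-172) = -376.5
Area = |Σ|/2 = 188.25.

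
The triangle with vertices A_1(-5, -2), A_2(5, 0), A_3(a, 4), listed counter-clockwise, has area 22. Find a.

3

Write out the shoelace sum; only the two edges meeting at A_3 involve a:
2·Area = [(5·4 − a·0) + (a·(-2) − (-5)·4)] + 10
       = -2·a + 50 = 44
⇒ a = 3.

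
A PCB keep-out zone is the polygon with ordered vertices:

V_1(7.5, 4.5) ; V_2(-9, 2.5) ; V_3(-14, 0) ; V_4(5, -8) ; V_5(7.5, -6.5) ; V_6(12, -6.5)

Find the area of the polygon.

182.875

Apply the shoelace formula: 2A = Σ (x_i·y_{i+1} − x_{i+1}·y_i), indices taken mod 6.
Cross-terms: 59.25, 35, 112, 27.5, 29.25, 102.75  ⇒  Σ = 365.75
Area = |Σ|/2 = 182.875.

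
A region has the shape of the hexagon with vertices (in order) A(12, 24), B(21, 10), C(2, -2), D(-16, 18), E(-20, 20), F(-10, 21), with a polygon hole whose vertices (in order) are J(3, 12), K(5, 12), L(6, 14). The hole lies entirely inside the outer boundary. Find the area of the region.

Outer boundary:
Apply the shoelace formula: 2A = Σ (x_i·y_{i+1} − x_{i+1}·y_i), indices taken mod 6.
Cross-terms: -384, -62, 4, 40, -220, -492  ⇒  Σ = -1114
Area = |Σ|/2 = 557.
Hole:
Σ = (-24) + (-2) + (30) = 4
Area = |Σ|/2 = 2.
Net area = 557 − 2 = 555.

555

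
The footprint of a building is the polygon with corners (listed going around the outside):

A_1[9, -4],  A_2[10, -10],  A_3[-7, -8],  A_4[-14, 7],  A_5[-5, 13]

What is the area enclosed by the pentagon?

302.5

Apply Gauss's area formula: 2A = Σ (x_i·y_{i+1} − x_{i+1}·y_i), indices taken mod 5.
Σ = (-50) + (-150) + (-161) + (-147) + (-97) = -605
Area = |Σ|/2 = 302.5.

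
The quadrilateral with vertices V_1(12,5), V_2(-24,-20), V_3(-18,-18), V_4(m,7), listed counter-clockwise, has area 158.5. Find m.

The doubled signed area Σ (x_i y_{i+1} − x_{i+1} y_i) is linear in m.
With m=0 it equals -258; the coefficient of m is 23 (from the two edges through V_4).
So 23·m + -258 = 2·158.5 = 317 ⇒ m = 25.

25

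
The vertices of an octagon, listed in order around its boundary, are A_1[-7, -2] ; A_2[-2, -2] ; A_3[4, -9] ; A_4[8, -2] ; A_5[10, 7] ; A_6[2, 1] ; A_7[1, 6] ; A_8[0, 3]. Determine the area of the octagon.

103.5

Apply the shoelace (surveyor's) formula: 2A = Σ (x_i·y_{i+1} − x_{i+1}·y_i), indices taken mod 8.
Σ = (10) + (26) + (64) + (76) + (-4) + (11) + (3) + (21) = 207
Area = |Σ|/2 = 103.5.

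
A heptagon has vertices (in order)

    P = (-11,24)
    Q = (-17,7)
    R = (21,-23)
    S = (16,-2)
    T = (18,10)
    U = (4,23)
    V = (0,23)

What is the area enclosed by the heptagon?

908

Apply the surveyor's formula: 2A = Σ (x_i·y_{i+1} − x_{i+1}·y_i), indices taken mod 7.
Cross-terms: 331, 244, 326, 196, 374, 92, 253  ⇒  Σ = 1816
Area = |Σ|/2 = 908.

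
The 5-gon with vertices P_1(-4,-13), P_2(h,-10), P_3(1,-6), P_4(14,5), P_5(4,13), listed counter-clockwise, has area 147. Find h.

-1

Write out the shoelace sum; only the two edges meeting at P_2 involve h:
2·Area = [((-4)·(-10) − h·(-13)) + (h·(-6) − 1·(-10))] + 251
       = 7·h + 301 = 294
⇒ h = -1.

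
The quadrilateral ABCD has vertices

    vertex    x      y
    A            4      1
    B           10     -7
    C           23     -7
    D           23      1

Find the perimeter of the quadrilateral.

50

|AB| = √((6)² + (-8)²) = √100 = 10
|BC| = √((13)² + (0)²) = √169 = 13
|CD| = √((0)² + (8)²) = √64 = 8
|DA| = √((-19)² + (0)²) = √361 = 19
Perimeter = 10 + 13 + 8 + 19 = 50.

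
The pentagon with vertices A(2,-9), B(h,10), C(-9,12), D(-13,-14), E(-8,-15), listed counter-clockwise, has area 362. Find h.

7

The doubled signed area Σ (x_i y_{i+1} − x_{i+1} y_i) is linear in h.
With h=0 it equals 577; the coefficient of h is 21 (from the two edges through B).
So 21·h + 577 = 2·362 = 724 ⇒ h = 7.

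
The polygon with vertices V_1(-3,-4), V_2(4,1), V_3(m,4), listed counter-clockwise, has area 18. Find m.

Write out the shoelace sum; only the two edges meeting at V_3 involve m:
2·Area = [(4·4 − m·1) + (m·(-4) − (-3)·4)] + 13
       = -5·m + 41 = 36
⇒ m = 1.

1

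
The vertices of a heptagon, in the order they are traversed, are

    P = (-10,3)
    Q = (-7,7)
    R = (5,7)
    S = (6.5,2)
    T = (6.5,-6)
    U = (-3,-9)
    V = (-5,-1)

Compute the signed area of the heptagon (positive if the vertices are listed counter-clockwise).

Apply the shoelace (surveyor's) formula: 2A = Σ (x_i·y_{i+1} − x_{i+1}·y_i), indices taken mod 7.
Σ = (-49) + (-84) + (-35.5) + (-52) + (-76.5) + (-42) + (-25) = -364
Signed area = Σ/2 = -182 (negative ⇒ clockwise traversal).

-182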